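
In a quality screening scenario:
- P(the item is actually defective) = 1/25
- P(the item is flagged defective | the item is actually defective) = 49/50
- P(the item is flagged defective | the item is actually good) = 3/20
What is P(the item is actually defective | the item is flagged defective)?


Using Bayes' theorem:
P(A|B) = P(B|A)·P(A) / P(B)

P(the item is flagged defective) = 49/50 × 1/25 + 3/20 × 24/25
= 49/1250 + 18/125 = 229/1250

P(the item is actually defective|the item is flagged defective) = (49/1250) / (229/1250) = 49/229

P(the item is actually defective|the item is flagged defective) = 49/229 ≈ 21.40%


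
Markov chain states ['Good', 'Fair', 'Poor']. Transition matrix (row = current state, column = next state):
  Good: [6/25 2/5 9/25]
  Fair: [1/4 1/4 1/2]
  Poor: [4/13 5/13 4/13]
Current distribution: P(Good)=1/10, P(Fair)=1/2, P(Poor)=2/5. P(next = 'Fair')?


P(next=Fair) = Σᵢ P(now=i)×P(i→Fair)
= 1/10×2/5 + 1/2×1/4 + 2/5×5/13
= 1/25 + 1/8 + 2/13 = 829/2600

P = 829/2600 ≈ 0.3188


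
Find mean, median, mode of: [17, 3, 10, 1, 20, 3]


Sorted: [1, 3, 3, 10, 17, 20]
Mean = 54/6 = 9
Median = 13/2
Freq: {17: 1, 3: 2, 10: 1, 1: 1, 20: 1}
Mode: [3]

Mean=9, Median=13/2, Mode=3


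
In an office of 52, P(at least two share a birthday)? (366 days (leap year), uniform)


P(all different) = Π(366-i)/366 for i=0..51
= 0.022238
P(match) = 1 - 0.022238 = 0.977762

P ≈ 0.9778 ≈ 97.78%


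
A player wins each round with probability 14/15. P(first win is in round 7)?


Geometric: P(X=7) = (1-p)^(k-1)×p = (1/15)^6×14/15 = 14/170859375

P(X=7) = 14/170859375 ≈ 0.00%


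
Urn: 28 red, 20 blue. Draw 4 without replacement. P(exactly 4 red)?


Hypergeometric: C(28,4)×C(20,0)/C(48,4)
= 20475×1/194580 = 455/4324

P(X=4) = 455/4324 ≈ 10.52%


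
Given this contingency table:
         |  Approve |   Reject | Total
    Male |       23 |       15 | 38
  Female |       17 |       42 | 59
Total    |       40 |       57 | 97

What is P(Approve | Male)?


P(Approve | Male) = 23/(23+15) = 23/38

P(Approve|Male) = 23/38 ≈ 60.53%


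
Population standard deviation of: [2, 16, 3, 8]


Mean = 29/4
  (2-29/4)²=441/16
  (16-29/4)²=1225/16
  (3-29/4)²=289/16
  (8-29/4)²=9/16
Σ(x-μ)² = 491/4
σ² = (491/4)/4 = 491/16

σ = √(491/16) ≈ 5.5396


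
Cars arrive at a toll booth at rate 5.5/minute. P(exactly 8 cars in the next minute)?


Poisson(λ=5.5): P(X=8) = e^(-λ)×λ^k/k!
= e^(-5.5) × 5.5^8 / 8!
≈ 0.004086771438 × 837339.378906 / 40320 ≈ 0.084871

P(X=8) ≈ 0.084871 ≈ 8.49%


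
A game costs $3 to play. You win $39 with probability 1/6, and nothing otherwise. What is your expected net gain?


E[gain] = (39-3)×1/6 + (-3)×5/6
= 6 - 5/2 = 7/2

Expected net gain = $7/2 ≈ $3.50


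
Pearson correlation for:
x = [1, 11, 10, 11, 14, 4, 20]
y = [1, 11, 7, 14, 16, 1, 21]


n=7, Σx=71, Σy=71, Σxy=994, Σx²=955, Σy²=1065
r = (7×994 - 71×71)/√((7×955 - 71²)(7×1065 - 71²))
= 1917/√(1644×2414) = 1917/√3968616 ≈ 1917/1992.1385 ≈ 0.9623

r ≈ 0.9623


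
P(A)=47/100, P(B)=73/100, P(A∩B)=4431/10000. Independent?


P(A)×P(B) = 3431/10000
P(A∩B) = 4431/10000
Not equal → NOT independent

No, not independent


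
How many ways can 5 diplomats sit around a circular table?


Circular arrangements of 5 distinct objects: fix one position to break rotational symmetry.
(n-1)! = 4! = 24

24


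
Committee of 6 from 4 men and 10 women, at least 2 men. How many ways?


Count by #men:
  2M,4W: C(4,2)×C(10,4)=1260
  3M,3W: C(4,3)×C(10,3)=480
  4M,2W: C(4,4)×C(10,2)=45
Total = 1785

1785


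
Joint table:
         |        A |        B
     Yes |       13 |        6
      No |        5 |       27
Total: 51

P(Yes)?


P(Yes) = (13+6)/51 = 19/51

P(Yes) = 19/51 ≈ 37.25%


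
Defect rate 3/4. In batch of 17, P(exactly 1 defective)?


Binomial: P(X=1) = C(17,1)×p^1×(1-p)^16
= 17 × 3/4 × 1/4294967296 = 51/17179869184

P(X=1) = 51/17179869184 ≈ 0.00%


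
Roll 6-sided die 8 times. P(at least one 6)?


P(no 6)^8 = (5/6)^8 = 390625/1679616
P(≥1) = 1 - 390625/1679616 = 1288991/1679616

P = 1288991/1679616 ≈ 76.74%


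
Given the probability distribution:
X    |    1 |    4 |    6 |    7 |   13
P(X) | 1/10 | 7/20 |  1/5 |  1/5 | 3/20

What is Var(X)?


E[X] = 121/20
E[X²] = 961/20
Var(X) = E[X²] - (E[X])² = 961/20 - 14641/400 = 4579/400

Var(X) = 4579/400 ≈ 11.4475


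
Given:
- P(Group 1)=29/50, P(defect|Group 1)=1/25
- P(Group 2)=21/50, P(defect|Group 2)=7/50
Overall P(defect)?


P(B) = Σ P(B|Aᵢ)×P(Aᵢ)
  1/25×29/50 = 29/1250
  7/50×21/50 = 147/2500
Sum = 41/500

P(defect) = 41/500 ≈ 8.20%


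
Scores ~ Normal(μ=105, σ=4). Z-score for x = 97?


z = (x - μ)/σ = (97 - 105)/4 = -2.0

z = -2.0


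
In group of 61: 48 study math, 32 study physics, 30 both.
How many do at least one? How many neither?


|A∪B| = 48+32-30 = 50
Neither = 61-50 = 11

At least one: 50; Neither: 11


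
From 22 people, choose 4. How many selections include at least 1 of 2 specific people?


Complement: C(22,4) - C(20,4) = 7315 - 4845 = 2470

2470


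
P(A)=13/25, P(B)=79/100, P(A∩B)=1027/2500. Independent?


P(A)×P(B) = 1027/2500
P(A∩B) = 1027/2500
Equal ✓ → Independent

Yes, independent


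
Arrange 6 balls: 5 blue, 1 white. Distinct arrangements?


6!/(5!×1!) = 6

6


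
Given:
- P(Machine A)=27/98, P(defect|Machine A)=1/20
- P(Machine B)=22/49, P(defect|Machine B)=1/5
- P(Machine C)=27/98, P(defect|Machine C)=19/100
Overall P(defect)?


P(B) = Σ P(B|Aᵢ)×P(Aᵢ)
  1/20×27/98 = 27/1960
  1/5×22/49 = 22/245
  19/100×27/98 = 513/9800
Sum = 191/1225

P(defect) = 191/1225 ≈ 15.59%


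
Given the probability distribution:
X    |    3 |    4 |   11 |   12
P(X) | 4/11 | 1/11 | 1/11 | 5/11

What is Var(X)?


E[X] = 87/11
E[X²] = 893/11
Var(X) = E[X²] - (E[X])² = 893/11 - 7569/121 = 2254/121

Var(X) = 2254/121 ≈ 18.6281


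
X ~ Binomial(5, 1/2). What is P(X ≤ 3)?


P(X ≤ 3) = Σ P(X=i) for i=0..3
P(X=0) = 1/32
P(X=1) = 5/32
P(X=2) = 5/16
P(X=3) = 5/16
Sum = 13/16

P(X ≤ 3) = 13/16 ≈ 81.25%


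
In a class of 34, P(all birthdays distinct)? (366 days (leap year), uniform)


P(all different) = Π(366-i)/366 for i=0..33
= (366/366)×(365/366)×...×(333/366)
= 0.205601

P ≈ 0.2056 ≈ 20.56%


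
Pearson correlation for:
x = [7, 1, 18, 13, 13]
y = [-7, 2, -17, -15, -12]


n=5, Σx=52, Σy=-49, Σxy=-704, Σx²=712, Σy²=711
r = (5×(-704) - 52×(-49))/√((5×712 - 52²)(5×711 - (-49)²))
= -972/√(856×1154) = -972/√987824 ≈ -972/993.8934 ≈ -0.9780

r ≈ -0.9780


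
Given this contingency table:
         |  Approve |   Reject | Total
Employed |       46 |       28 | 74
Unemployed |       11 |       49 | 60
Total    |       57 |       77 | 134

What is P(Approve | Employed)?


P(Approve | Employed) = 46/(46+28) = 46/74 = 23/37

P(Approve|Employed) = 23/37 ≈ 62.16%


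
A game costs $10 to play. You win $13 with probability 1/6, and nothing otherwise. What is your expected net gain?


E[gain] = (13-10)×1/6 + (-10)×5/6
= 1/2 - 25/3 = -47/6

Expected net gain = $-47/6 ≈ $-7.83


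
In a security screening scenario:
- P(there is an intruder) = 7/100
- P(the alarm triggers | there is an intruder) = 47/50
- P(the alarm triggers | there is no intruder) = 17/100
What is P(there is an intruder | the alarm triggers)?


Using Bayes' theorem:
P(A|B) = P(B|A)·P(A) / P(B)

P(the alarm triggers) = 47/50 × 7/100 + 17/100 × 93/100
= 329/5000 + 1581/10000 = 2239/10000

P(there is an intruder|the alarm triggers) = (329/5000) / (2239/10000) = 658/2239

P(there is an intruder|the alarm triggers) = 658/2239 ≈ 29.39%


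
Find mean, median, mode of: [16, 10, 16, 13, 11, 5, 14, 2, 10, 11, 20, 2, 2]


Sorted: [2, 2, 2, 5, 10, 10, 11, 11, 13, 14, 16, 16, 20]
Mean = 132/13
Median = 11
Freq: {16: 2, 10: 2, 13: 1, 11: 2, 5: 1, 14: 1, 2: 3, 20: 1}
Mode: [2]

Mean=132/13, Median=11, Mode=2


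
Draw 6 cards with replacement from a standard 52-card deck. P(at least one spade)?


P(not a spade) = 39/52 = 3/4
P(none in 6 draws) = (3/4)^6 = 729/4096
P(≥1 spade) = 1 - 729/4096 = 3367/4096

P = 3367/4096 ≈ 82.20%


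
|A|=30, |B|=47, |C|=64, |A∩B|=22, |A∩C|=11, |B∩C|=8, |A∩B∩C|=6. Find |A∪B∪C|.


|A∪B∪C| = 30+47+64-22-11-8+6 = 106

|A∪B∪C| = 106


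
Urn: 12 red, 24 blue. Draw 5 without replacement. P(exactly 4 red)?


Hypergeometric: C(12,4)×C(24,1)/C(36,5)
= 495×24/376992 = 15/476

P(X=4) = 15/476 ≈ 3.15%


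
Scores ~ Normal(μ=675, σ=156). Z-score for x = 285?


z = (x - μ)/σ = (285 - 675)/156 = -2.5

z = -2.5


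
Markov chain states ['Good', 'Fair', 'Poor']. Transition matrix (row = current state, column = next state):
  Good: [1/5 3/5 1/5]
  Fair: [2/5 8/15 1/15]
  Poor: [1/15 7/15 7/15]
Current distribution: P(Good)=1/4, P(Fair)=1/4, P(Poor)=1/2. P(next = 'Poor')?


P(next=Poor) = Σᵢ P(now=i)×P(i→Poor)
= 1/4×1/5 + 1/4×1/15 + 1/2×7/15
= 1/20 + 1/60 + 7/30 = 3/10

P = 3/10 ≈ 0.3000


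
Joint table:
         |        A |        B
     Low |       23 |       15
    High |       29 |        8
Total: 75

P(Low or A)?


P(Low∨A) = P(Low) + P(A) - P(Low∧A)
= (38 + 52 - 23)/75 = 67/75

P = 67/75 ≈ 89.33%


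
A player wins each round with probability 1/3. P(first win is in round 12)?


Geometric: P(X=12) = (1-p)^(k-1)×p = (2/3)^11×1/3 = 2048/531441

P(X=12) = 2048/531441 ≈ 0.39%


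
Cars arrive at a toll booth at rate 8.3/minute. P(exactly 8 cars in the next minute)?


Poisson(λ=8.3): P(X=8) = e^(-λ)×λ^k/k!
= e^(-8.3) × 8.3^8 / 8!
≈ 0.0002485168271 × 22522922.3214 / 40320 ≈ 0.138823

P(X=8) ≈ 0.138823 ≈ 13.88%


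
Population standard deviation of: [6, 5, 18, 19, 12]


Mean = 60/5 = 12
  (6-12)²=36
  (5-12)²=49
  (18-12)²=36
  (19-12)²=49
  (12-12)²=0
Σ(x-μ)² = 170
σ² = 170/5 = 34

σ = √(34) ≈ 5.8310


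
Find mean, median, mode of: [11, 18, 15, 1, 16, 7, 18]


Sorted: [1, 7, 11, 15, 16, 18, 18]
Mean = 86/7
Median = 15
Freq: {11: 1, 18: 2, 15: 1, 1: 1, 16: 1, 7: 1}
Mode: [18]

Mean=86/7, Median=15, Mode=18


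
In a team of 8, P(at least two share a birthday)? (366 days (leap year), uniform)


P(all different) = Π(366-i)/366 for i=0..7
= 0.925861
P(match) = 1 - 0.925861 = 0.074139

P ≈ 0.0741 ≈ 7.41%


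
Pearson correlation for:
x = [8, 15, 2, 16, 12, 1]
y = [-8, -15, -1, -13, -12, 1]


n=6, Σx=54, Σy=-48, Σxy=-642, Σx²=694, Σy²=604
r = (6×(-642) - 54×(-48))/√((6×694 - 54²)(6×604 - (-48)²))
= -1260/√(1248×1320) = -1260/√1647360 ≈ -1260/1283.4952 ≈ -0.9817

r ≈ -0.9817


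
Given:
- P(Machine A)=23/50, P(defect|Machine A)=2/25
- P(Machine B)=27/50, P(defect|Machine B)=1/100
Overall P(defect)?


P(B) = Σ P(B|Aᵢ)×P(Aᵢ)
  2/25×23/50 = 23/625
  1/100×27/50 = 27/5000
Sum = 211/5000

P(defect) = 211/5000 ≈ 4.22%


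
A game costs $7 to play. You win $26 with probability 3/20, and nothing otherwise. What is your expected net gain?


E[gain] = (26-7)×3/20 + (-7)×17/20
= 57/20 - 119/20 = -31/10

Expected net gain = $-31/10 ≈ $-3.10


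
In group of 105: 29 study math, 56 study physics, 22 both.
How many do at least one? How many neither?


|A∪B| = 29+56-22 = 63
Neither = 105-63 = 42

At least one: 63; Neither: 42


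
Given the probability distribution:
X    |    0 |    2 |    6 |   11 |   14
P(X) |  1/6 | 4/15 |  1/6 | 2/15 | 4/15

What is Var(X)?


E[X] = 101/15
E[X²] = 1132/15
Var(X) = E[X²] - (E[X])² = 1132/15 - 10201/225 = 6779/225

Var(X) = 6779/225 ≈ 30.1289


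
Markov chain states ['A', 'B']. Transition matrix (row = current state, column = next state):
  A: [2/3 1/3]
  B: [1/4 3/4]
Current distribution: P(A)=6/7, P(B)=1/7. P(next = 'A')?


P(next=A) = Σᵢ P(now=i)×P(i→A)
= 6/7×2/3 + 1/7×1/4
= 4/7 + 1/28 = 17/28

P = 17/28 ≈ 0.6071


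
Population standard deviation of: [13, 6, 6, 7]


Mean = 32/4 = 8
  (13-8)²=25
  (6-8)²=4
  (6-8)²=4
  (7-8)²=1
Σ(x-μ)² = 34
σ² = 34/4 = 17/2

σ = √(17/2) ≈ 2.9155


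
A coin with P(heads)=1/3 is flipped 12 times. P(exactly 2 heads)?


Binomial: P(X=2) = C(12,2)×p^2×(1-p)^10
= 66 × 1/9 × 1024/59049 = 22528/177147

P(X=2) = 22528/177147 ≈ 12.72%


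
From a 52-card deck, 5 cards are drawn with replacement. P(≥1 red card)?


P(not a red card) = 26/52 = 1/2
P(none in 5 draws) = (1/2)^5 = 1/32
P(≥1 red card) = 1 - 1/32 = 31/32

P = 31/32 ≈ 96.88%


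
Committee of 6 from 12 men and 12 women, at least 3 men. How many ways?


Count by #men:
  3M,3W: C(12,3)×C(12,3)=48400
  4M,2W: C(12,4)×C(12,2)=32670
  5M,1W: C(12,5)×C(12,1)=9504
  6M,0W: C(12,6)×C(12,0)=924
Total = 91498

91498


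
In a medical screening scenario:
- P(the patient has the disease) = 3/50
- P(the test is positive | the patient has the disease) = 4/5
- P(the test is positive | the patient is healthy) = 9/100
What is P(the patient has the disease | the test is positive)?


Using Bayes' theorem:
P(A|B) = P(B|A)·P(A) / P(B)

P(the test is positive) = 4/5 × 3/50 + 9/100 × 47/50
= 6/125 + 423/5000 = 663/5000

P(the patient has the disease|the test is positive) = (6/125) / (663/5000) = 80/221

P(the patient has the disease|the test is positive) = 80/221 ≈ 36.20%


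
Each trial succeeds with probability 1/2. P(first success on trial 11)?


Geometric: P(X=11) = (1-p)^(k-1)×p = (1/2)^10×1/2 = 1/2048

P(X=11) = 1/2048 ≈ 0.05%


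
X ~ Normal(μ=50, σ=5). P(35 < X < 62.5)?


z₁=(35-50)/5=-3.0, z₂=(62.5-50)/5=2.5
P = Φ(2.5) - Φ(-3.0) = 0.993790 - 0.001350 = 0.992440 ≈ 0.9924

P(35 < X < 62.5) ≈ 0.9924


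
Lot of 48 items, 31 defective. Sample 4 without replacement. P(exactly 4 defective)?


Hypergeometric: C(31,4)×C(17,0)/C(48,4)
= 31465×1/194580 = 6293/38916

P(X=4) = 6293/38916 ≈ 16.17%


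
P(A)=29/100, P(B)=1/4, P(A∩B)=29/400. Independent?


P(A)×P(B) = 29/400
P(A∩B) = 29/400
Equal ✓ → Independent

Yes, independent


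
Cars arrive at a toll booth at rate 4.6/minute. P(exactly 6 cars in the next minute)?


Poisson(λ=4.6): P(X=6) = e^(-λ)×λ^k/k!
= e^(-4.6) × 4.6^6 / 6!
≈ 0.01005183574 × 9474.296896 / 720 ≈ 0.132270

P(X=6) ≈ 0.132270 ≈ 13.23%


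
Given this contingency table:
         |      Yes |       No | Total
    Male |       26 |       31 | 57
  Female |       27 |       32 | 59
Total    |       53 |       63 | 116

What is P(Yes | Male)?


P(Yes | Male) = 26/(26+31) = 26/57

P(Yes|Male) = 26/57 ≈ 45.61%


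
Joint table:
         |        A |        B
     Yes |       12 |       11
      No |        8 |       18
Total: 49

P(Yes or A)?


P(Yes∨A) = P(Yes) + P(A) - P(Yes∧A)
= (23 + 20 - 12)/49 = 31/49

P = 31/49 ≈ 63.27%


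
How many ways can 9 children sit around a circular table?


Circular arrangements of 9 distinct objects: fix one position to break rotational symmetry.
(n-1)! = 8! = 40320

40320


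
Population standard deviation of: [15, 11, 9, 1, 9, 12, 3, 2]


Mean = 62/8 = 31/4
  (15-31/4)²=841/16
  (11-31/4)²=169/16
  (9-31/4)²=25/16
  (1-31/4)²=729/16
  (9-31/4)²=25/16
  (12-31/4)²=289/16
  (3-31/4)²=361/16
  (2-31/4)²=529/16
Σ(x-μ)² = 371/2
σ² = (371/2)/8 = 371/16

σ = √(371/16) ≈ 4.8153


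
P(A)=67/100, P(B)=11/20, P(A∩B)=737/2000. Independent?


P(A)×P(B) = 737/2000
P(A∩B) = 737/2000
Equal ✓ → Independent

Yes, independent


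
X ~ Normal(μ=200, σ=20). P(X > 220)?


z = (220-200)/20 = 1.0
P(X > 220) = 1 - P(Z ≤ 1.0) = 1 - 0.8413 = 0.1587

P(X > 220) ≈ 0.1587


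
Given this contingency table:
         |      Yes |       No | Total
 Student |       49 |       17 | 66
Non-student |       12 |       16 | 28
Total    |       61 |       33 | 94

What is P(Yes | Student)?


P(Yes | Student) = 49/(49+17) = 49/66

P(Yes|Student) = 49/66 ≈ 74.24%


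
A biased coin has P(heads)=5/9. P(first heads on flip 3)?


Geometric: P(X=3) = (1-p)^(k-1)×p = (4/9)^2×5/9 = 80/729

P(X=3) = 80/729 ≈ 10.97%


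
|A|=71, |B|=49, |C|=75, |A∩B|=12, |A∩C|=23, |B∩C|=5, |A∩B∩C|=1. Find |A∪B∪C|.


|A∪B∪C| = 71+49+75-12-23-5+1 = 156

|A∪B∪C| = 156


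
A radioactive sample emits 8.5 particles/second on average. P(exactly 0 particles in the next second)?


Poisson(λ=8.5): P(X=0) = e^(-λ)×λ^k/k!
= e^(-8.5) × 8.5^0 / 0!
≈ 0.000203468369 × 1 / 1 ≈ 0.000203

P(X=0) ≈ 0.000203 ≈ 0.02%


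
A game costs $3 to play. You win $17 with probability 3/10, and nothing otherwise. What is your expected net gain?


E[gain] = (17-3)×3/10 + (-3)×7/10
= 21/5 - 21/10 = 21/10

Expected net gain = $21/10 ≈ $2.10


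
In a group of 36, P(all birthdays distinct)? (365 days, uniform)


P(all different) = Π(365-i)/365 for i=0..35
= (365/365)×(364/365)×...×(330/365)
= 0.167818

P ≈ 0.1678 ≈ 16.78%


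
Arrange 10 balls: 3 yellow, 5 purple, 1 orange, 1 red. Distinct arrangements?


10!/(3!×5!×1!×1!) = 5040

5040


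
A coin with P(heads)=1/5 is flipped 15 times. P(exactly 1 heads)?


Binomial: P(X=1) = C(15,1)×p^1×(1-p)^14
= 15 × 1/5 × 268435456/6103515625 = 805306368/6103515625

P(X=1) = 805306368/6103515625 ≈ 13.19%


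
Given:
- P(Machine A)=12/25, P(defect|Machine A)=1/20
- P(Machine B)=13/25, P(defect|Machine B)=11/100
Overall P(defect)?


P(B) = Σ P(B|Aᵢ)×P(Aᵢ)
  1/20×12/25 = 3/125
  11/100×13/25 = 143/2500
Sum = 203/2500

P(defect) = 203/2500 ≈ 8.12%


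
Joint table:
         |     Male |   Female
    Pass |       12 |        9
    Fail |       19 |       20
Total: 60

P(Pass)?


P(Pass) = (12+9)/60 = 21/60 = 7/20

P(Pass) = 7/20 ≈ 35.00%


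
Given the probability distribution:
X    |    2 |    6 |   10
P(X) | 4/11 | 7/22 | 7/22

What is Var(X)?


E[X] = 64/11
E[X²] = 492/11
Var(X) = E[X²] - (E[X])² = 492/11 - 4096/121 = 1316/121

Var(X) = 1316/121 ≈ 10.8760


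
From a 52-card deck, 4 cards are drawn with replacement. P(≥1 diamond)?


P(not a diamond) = 39/52 = 3/4
P(none in 4 draws) = (3/4)^4 = 81/256
P(≥1 diamond) = 1 - 81/256 = 175/256

P = 175/256 ≈ 68.36%


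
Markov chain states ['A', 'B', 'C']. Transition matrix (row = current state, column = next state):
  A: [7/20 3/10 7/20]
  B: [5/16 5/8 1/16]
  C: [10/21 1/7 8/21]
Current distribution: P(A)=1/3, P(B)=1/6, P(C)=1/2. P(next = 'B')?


P(next=B) = Σᵢ P(now=i)×P(i→B)
= 1/3×3/10 + 1/6×5/8 + 1/2×1/7
= 1/10 + 5/48 + 1/14 = 463/1680

P = 463/1680 ≈ 0.2756


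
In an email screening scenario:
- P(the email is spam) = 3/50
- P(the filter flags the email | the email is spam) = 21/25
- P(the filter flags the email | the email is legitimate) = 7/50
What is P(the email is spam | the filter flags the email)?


Using Bayes' theorem:
P(A|B) = P(B|A)·P(A) / P(B)

P(the filter flags the email) = 21/25 × 3/50 + 7/50 × 47/50
= 63/1250 + 329/2500 = 91/500

P(the email is spam|the filter flags the email) = (63/1250) / (91/500) = 18/65

P(the email is spam|the filter flags the email) = 18/65 ≈ 27.69%


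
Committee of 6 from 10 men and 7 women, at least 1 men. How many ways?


Count by #men:
  1M,5W: C(10,1)×C(7,5)=210
  2M,4W: C(10,2)×C(7,4)=1575
  3M,3W: C(10,3)×C(7,3)=4200
  4M,2W: C(10,4)×C(7,2)=4410
  5M,1W: C(10,5)×C(7,1)=1764
  6M,0W: C(10,6)×C(7,0)=210
Total = 12369

12369


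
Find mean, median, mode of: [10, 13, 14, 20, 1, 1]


Sorted: [1, 1, 10, 13, 14, 20]
Mean = 59/6
Median = 23/2
Freq: {10: 1, 13: 1, 14: 1, 20: 1, 1: 2}
Mode: [1]

Mean=59/6, Median=23/2, Mode=1


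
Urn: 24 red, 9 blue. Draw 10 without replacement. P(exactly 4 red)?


Hypergeometric: C(24,4)×C(9,6)/C(33,10)
= 10626×84/92561040 = 1127/116870

P(X=4) = 1127/116870 ≈ 0.96%


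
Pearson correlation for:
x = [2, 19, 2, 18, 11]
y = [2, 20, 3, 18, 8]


n=5, Σx=52, Σy=51, Σxy=802, Σx²=814, Σy²=801
r = (5×802 - 52×51)/√((5×814 - 52²)(5×801 - 51²))
= 1358/√(1366×1404) = 1358/√1917864 ≈ 1358/1384.8697 ≈ 0.9806

r ≈ 0.9806


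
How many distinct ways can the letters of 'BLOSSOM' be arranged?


Letters: 7, freq: {'B': 1, 'L': 1, 'O': 2, 'S': 2, 'M': 1}
7!/(1!×1!×2!×2!×1!) = 5040/4 = 1260

1260


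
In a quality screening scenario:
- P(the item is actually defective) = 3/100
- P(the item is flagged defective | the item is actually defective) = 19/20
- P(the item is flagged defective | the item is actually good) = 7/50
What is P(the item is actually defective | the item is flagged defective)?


Using Bayes' theorem:
P(A|B) = P(B|A)·P(A) / P(B)

P(the item is flagged defective) = 19/20 × 3/100 + 7/50 × 97/100
= 57/2000 + 679/5000 = 1643/10000

P(the item is actually defective|the item is flagged defective) = (57/2000) / (1643/10000) = 285/1643

P(the item is actually defective|the item is flagged defective) = 285/1643 ≈ 17.35%


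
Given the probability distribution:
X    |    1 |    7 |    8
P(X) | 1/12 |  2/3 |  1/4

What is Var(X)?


E[X] = 27/4
E[X²] = 195/4
Var(X) = E[X²] - (E[X])² = 195/4 - 729/16 = 51/16

Var(X) = 51/16 ≈ 3.1875


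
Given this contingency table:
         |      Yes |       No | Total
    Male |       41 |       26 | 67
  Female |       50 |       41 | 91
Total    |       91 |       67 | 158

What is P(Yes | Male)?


P(Yes | Male) = 41/(41+26) = 41/67

P(Yes|Male) = 41/67 ≈ 61.19%


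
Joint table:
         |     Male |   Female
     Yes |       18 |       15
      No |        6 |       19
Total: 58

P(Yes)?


P(Yes) = (18+15)/58 = 33/58

P(Yes) = 33/58 ≈ 56.90%


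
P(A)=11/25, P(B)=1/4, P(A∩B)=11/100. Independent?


P(A)×P(B) = 11/100
P(A∩B) = 11/100
Equal ✓ → Independent

Yes, independent


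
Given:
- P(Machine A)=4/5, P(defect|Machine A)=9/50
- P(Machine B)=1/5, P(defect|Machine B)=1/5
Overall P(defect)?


P(B) = Σ P(B|Aᵢ)×P(Aᵢ)
  9/50×4/5 = 18/125
  1/5×1/5 = 1/25
Sum = 23/125

P(defect) = 23/125 ≈ 18.40%


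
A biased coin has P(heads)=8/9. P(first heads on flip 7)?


Geometric: P(X=7) = (1-p)^(k-1)×p = (1/9)^6×8/9 = 8/4782969

P(X=7) = 8/4782969 ≈ 0.00%


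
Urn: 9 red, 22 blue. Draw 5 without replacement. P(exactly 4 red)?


Hypergeometric: C(9,4)×C(22,1)/C(31,5)
= 126×22/169911 = 44/2697

P(X=4) = 44/2697 ≈ 1.63%


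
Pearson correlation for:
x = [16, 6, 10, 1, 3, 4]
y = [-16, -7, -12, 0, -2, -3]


n=6, Σx=40, Σy=-40, Σxy=-436, Σx²=418, Σy²=462
r = (6×(-436) - 40×(-40))/√((6×418 - 40²)(6×462 - (-40)²))
= -1016/√(908×1172) = -1016/√1064176 ≈ -1016/1031.5891 ≈ -0.9849

r ≈ -0.9849


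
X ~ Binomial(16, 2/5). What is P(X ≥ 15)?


P(X ≥ 15) = Σ P(X=i) for i=15..16
P(X=15) = 1572864/152587890625
P(X=16) = 65536/152587890625
Sum = 65536/6103515625

P(X ≥ 15) = 65536/6103515625 ≈ 0.00%


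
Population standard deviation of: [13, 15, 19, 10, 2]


Mean = 59/5
  (13-59/5)²=36/25
  (15-59/5)²=256/25
  (19-59/5)²=1296/25
  (10-59/5)²=81/25
  (2-59/5)²=2401/25
Σ(x-μ)² = 814/5
σ² = (814/5)/5 = 814/25

σ = √(814/25) ≈ 5.7061


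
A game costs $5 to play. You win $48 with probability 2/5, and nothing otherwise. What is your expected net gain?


E[gain] = (48-5)×2/5 + (-5)×3/5
= 86/5 - 3 = 71/5

Expected net gain = $71/5 ≈ $14.20


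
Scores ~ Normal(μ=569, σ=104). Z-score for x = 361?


z = (x - μ)/σ = (361 - 569)/104 = -2.0

z = -2.0


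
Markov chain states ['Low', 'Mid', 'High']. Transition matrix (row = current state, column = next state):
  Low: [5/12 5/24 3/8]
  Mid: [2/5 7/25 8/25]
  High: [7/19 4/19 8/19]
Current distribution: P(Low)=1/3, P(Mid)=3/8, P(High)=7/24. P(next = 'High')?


P(next=High) = Σᵢ P(now=i)×P(i→High)
= 1/3×3/8 + 3/8×8/25 + 7/24×8/19
= 1/8 + 3/25 + 7/57 = 4193/11400

P = 4193/11400 ≈ 0.3678


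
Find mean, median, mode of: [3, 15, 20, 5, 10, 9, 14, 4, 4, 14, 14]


Sorted: [3, 4, 4, 5, 9, 10, 14, 14, 14, 15, 20]
Mean = 112/11
Median = 10
Freq: {3: 1, 15: 1, 20: 1, 5: 1, 10: 1, 9: 1, 14: 3, 4: 2}
Mode: [14]

Mean=112/11, Median=10, Mode=14


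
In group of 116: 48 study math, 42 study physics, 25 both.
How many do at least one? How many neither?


|A∪B| = 48+42-25 = 65
Neither = 116-65 = 51

At least one: 65; Neither: 51


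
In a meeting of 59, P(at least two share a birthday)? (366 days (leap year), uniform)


P(all different) = Π(366-i)/366 for i=0..58
= 0.007112
P(match) = 1 - 0.007112 = 0.992888

P ≈ 0.9929 ≈ 99.29%


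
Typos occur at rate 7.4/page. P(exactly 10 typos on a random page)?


Poisson(λ=7.4): P(X=10) = e^(-λ)×λ^k/k!
= e^(-7.4) × 7.4^10 / 10!
≈ 0.0006112527611 × 492399039.736 / 3628800 ≈ 0.082942

P(X=10) ≈ 0.082942 ≈ 8.29%


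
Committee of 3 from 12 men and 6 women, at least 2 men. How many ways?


Count by #men:
  2M,1W: C(12,2)×C(6,1)=396
  3M,0W: C(12,3)×C(6,0)=220
Total = 616

616


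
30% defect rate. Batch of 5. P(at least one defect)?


P(all good) = (7/10)^5 = 16807/100000
P(≥1 defect) = 83193/100000

P = 83193/100000 ≈ 83.19%


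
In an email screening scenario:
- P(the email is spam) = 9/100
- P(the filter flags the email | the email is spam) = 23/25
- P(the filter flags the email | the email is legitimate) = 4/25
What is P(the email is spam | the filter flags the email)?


Using Bayes' theorem:
P(A|B) = P(B|A)·P(A) / P(B)

P(the filter flags the email) = 23/25 × 9/100 + 4/25 × 91/100
= 207/2500 + 91/625 = 571/2500

P(the email is spam|the filter flags the email) = (207/2500) / (571/2500) = 207/571

P(the email is spam|the filter flags the email) = 207/571 ≈ 36.25%


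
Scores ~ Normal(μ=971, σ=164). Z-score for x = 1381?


z = (x - μ)/σ = (1381 - 971)/164 = 2.5

z = 2.5


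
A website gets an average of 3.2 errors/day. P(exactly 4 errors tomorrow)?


Poisson(λ=3.2): P(X=4) = e^(-λ)×λ^k/k!
= e^(-3.2) × 3.2^4 / 4!
≈ 0.04076220398 × 104.8576 / 24 ≈ 0.178093

P(X=4) ≈ 0.178093 ≈ 17.81%


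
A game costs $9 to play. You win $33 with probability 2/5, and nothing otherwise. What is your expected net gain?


E[gain] = (33-9)×2/5 + (-9)×3/5
= 48/5 - 27/5 = 21/5

Expected net gain = $21/5 ≈ $4.20


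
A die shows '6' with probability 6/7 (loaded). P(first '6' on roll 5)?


Geometric: P(X=5) = (1-p)^(k-1)×p = (1/7)^4×6/7 = 6/16807

P(X=5) = 6/16807 ≈ 0.04%


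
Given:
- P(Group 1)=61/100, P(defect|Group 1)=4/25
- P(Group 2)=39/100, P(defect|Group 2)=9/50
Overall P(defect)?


P(B) = Σ P(B|Aᵢ)×P(Aᵢ)
  4/25×61/100 = 61/625
  9/50×39/100 = 351/5000
Sum = 839/5000

P(defect) = 839/5000 ≈ 16.78%


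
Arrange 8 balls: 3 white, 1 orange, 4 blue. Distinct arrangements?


8!/(3!×1!×4!) = 280

280


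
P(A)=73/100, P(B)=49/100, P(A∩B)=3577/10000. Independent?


P(A)×P(B) = 3577/10000
P(A∩B) = 3577/10000
Equal ✓ → Independent

Yes, independent


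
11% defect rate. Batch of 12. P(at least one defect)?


P(all good) = (89/100)^12 = 246990403565262140303521/1000000000000000000000000
P(≥1 defect) = 753009596434737859696479/1000000000000000000000000

P = 753009596434737859696479/1000000000000000000000000 ≈ 75.30%


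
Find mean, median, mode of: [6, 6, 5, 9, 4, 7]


Sorted: [4, 5, 6, 6, 7, 9]
Mean = 37/6
Median = 6
Freq: {6: 2, 5: 1, 9: 1, 4: 1, 7: 1}
Mode: [6]

Mean=37/6, Median=6, Mode=6


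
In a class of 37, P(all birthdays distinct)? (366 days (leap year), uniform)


P(all different) = Π(366-i)/366 for i=0..36
= (366/366)×(365/366)×...×(330/366)
= 0.152077

P ≈ 0.1521 ≈ 15.21%


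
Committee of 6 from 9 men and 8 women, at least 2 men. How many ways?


Count by #men:
  2M,4W: C(9,2)×C(8,4)=2520
  3M,3W: C(9,3)×C(8,3)=4704
  4M,2W: C(9,4)×C(8,2)=3528
  5M,1W: C(9,5)×C(8,1)=1008
  6M,0W: C(9,6)×C(8,0)=84
Total = 11844

11844


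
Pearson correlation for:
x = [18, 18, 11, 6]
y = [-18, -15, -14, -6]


n=4, Σx=53, Σy=-53, Σxy=-784, Σx²=805, Σy²=781
r = (4×(-784) - 53×(-53))/√((4×805 - 53²)(4×781 - (-53)²))
= -327/√(411×315) = -327/√129465 ≈ -327/359.8125 ≈ -0.9088

r ≈ -0.9088


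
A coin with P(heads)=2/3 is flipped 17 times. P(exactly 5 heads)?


Binomial: P(X=5) = C(17,5)×p^5×(1-p)^12
= 6188 × 32/243 × 1/531441 = 198016/129140163

P(X=5) = 198016/129140163 ≈ 0.15%


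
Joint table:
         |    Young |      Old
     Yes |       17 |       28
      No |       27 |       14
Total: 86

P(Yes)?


P(Yes) = (17+28)/86 = 45/86

P(Yes) = 45/86 ≈ 52.33%


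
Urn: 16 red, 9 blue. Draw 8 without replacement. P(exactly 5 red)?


Hypergeometric: C(16,5)×C(9,3)/C(25,8)
= 4368×84/1081575 = 40768/120175

P(X=5) = 40768/120175 ≈ 33.92%


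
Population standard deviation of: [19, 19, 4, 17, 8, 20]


Mean = 87/6 = 29/2
  (19-29/2)²=81/4
  (19-29/2)²=81/4
  (4-29/2)²=441/4
  (17-29/2)²=25/4
  (8-29/2)²=169/4
  (20-29/2)²=121/4
Σ(x-μ)² = 459/2
σ² = (459/2)/6 = 153/4

σ = √(153/4) ≈ 6.1847


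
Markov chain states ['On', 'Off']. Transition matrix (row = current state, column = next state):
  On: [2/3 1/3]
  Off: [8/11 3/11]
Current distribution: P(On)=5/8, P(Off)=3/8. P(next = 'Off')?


P(next=Off) = Σᵢ P(now=i)×P(i→Off)
= 5/8×1/3 + 3/8×3/11
= 5/24 + 9/88 = 41/132

P = 41/132 ≈ 0.3106


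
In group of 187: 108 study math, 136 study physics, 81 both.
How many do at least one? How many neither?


|A∪B| = 108+136-81 = 163
Neither = 187-163 = 24

At least one: 163; Neither: 24


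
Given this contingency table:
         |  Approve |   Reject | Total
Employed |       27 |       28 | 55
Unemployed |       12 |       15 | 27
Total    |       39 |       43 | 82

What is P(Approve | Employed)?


P(Approve | Employed) = 27/(27+28) = 27/55

P(Approve|Employed) = 27/55 ≈ 49.09%


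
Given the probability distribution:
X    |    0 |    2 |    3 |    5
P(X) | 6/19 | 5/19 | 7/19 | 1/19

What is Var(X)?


E[X] = 36/19
E[X²] = 108/19
Var(X) = E[X²] - (E[X])² = 108/19 - 1296/361 = 756/361

Var(X) = 756/361 ≈ 2.0942


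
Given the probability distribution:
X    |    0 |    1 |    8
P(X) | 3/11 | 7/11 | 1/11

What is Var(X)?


E[X] = 15/11
E[X²] = 71/11
Var(X) = E[X²] - (E[X])² = 71/11 - 225/121 = 556/121

Var(X) = 556/121 ≈ 4.5950


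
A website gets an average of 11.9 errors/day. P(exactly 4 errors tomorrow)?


Poisson(λ=11.9): P(X=4) = e^(-λ)×λ^k/k!
= e^(-11.9) × 11.9^4 / 4!
≈ 6.790404807e-06 × 20053.3921 / 24 ≈ 0.005674

P(X=4) ≈ 0.005674 ≈ 0.57%


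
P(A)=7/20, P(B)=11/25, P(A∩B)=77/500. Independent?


P(A)×P(B) = 77/500
P(A∩B) = 77/500
Equal ✓ → Independent

Yes, independent


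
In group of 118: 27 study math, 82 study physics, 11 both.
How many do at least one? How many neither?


|A∪B| = 27+82-11 = 98
Neither = 118-98 = 20

At least one: 98; Neither: 20


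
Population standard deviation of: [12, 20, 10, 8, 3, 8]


Mean = 61/6
  (12-61/6)²=121/36
  (20-61/6)²=3481/36
  (10-61/6)²=1/36
  (8-61/6)²=169/36
  (3-61/6)²=1849/36
  (8-61/6)²=169/36
Σ(x-μ)² = 965/6
σ² = (965/6)/6 = 965/36

σ = √(965/36) ≈ 5.1774


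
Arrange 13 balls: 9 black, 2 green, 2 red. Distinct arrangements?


13!/(9!×2!×2!) = 4290

4290


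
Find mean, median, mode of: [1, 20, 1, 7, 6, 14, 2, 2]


Sorted: [1, 1, 2, 2, 6, 7, 14, 20]
Mean = 53/8
Median = 4
Freq: {1: 2, 20: 1, 7: 1, 6: 1, 14: 1, 2: 2}
Mode: [1, 2]

Mean=53/8, Median=4, Mode=[1, 2]


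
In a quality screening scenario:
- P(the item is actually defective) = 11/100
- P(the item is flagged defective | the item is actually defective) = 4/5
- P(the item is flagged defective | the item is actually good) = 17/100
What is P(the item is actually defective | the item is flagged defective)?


Using Bayes' theorem:
P(A|B) = P(B|A)·P(A) / P(B)

P(the item is flagged defective) = 4/5 × 11/100 + 17/100 × 89/100
= 11/125 + 1513/10000 = 2393/10000

P(the item is actually defective|the item is flagged defective) = (11/125) / (2393/10000) = 880/2393

P(the item is actually defective|the item is flagged defective) = 880/2393 ≈ 36.77%


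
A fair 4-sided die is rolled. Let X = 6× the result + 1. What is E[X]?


E[die] = (1+4)/2 = 5/2
E[X] = 6×5/2 + 1 = 16

E[X] = 16


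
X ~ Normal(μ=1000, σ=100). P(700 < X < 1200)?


z₁=(700-1000)/100=-3.0, z₂=(1200-1000)/100=2.0
P = Φ(2.0) - Φ(-3.0) = 0.977250 - 0.001350 = 0.975900 ≈ 0.9759

P(700 < X < 1200) ≈ 0.9759


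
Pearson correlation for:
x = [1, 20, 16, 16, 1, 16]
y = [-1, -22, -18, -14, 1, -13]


n=6, Σx=70, Σy=-67, Σxy=-1160, Σx²=1170, Σy²=1175
r = (6×(-1160) - 70×(-67))/√((6×1170 - 70²)(6×1175 - (-67)²))
= -2270/√(2120×2561) = -2270/√5429320 ≈ -2270/2330.0901 ≈ -0.9742

r ≈ -0.9742


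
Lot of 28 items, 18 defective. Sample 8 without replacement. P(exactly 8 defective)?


Hypergeometric: C(18,8)×C(10,0)/C(28,8)
= 43758×1/3108105 = 34/2415

P(X=8) = 34/2415 ≈ 1.41%


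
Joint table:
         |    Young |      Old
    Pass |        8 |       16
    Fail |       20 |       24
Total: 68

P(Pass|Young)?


P(Pass|Young) = 8/(8+20) = 8/28 = 2/7

P = 2/7 ≈ 28.57%


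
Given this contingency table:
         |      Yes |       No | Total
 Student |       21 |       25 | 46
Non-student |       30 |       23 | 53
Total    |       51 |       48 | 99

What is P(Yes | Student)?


P(Yes | Student) = 21/(21+25) = 21/46

P(Yes|Student) = 21/46 ≈ 45.65%


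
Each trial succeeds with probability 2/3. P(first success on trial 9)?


Geometric: P(X=9) = (1-p)^(k-1)×p = (1/3)^8×2/3 = 2/19683

P(X=9) = 2/19683 ≈ 0.01%


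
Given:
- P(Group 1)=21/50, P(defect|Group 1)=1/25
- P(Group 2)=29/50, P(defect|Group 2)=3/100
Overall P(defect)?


P(B) = Σ P(B|Aᵢ)×P(Aᵢ)
  1/25×21/50 = 21/1250
  3/100×29/50 = 87/5000
Sum = 171/5000

P(defect) = 171/5000 ≈ 3.42%


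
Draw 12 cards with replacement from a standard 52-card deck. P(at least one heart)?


P(not a heart) = 39/52 = 3/4
P(none in 12 draws) = (3/4)^12 = 531441/16777216
P(≥1 heart) = 1 - 531441/16777216 = 16245775/16777216

P = 16245775/16777216 ≈ 96.83%


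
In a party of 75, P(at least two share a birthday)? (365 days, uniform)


P(all different) = Π(365-i)/365 for i=0..74
= 0.000280
P(match) = 1 - 0.000280 = 0.999720

P ≈ 0.9997 ≈ 99.97%


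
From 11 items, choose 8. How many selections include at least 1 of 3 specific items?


Complement: C(11,8) - C(8,8) = 165 - 1 = 164

164


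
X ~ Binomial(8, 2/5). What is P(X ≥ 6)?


P(X ≥ 6) = Σ P(X=i) for i=6..8
P(X=6) = 16128/390625
P(X=7) = 3072/390625
P(X=8) = 256/390625
Sum = 19456/390625

P(X ≥ 6) = 19456/390625 ≈ 4.98%


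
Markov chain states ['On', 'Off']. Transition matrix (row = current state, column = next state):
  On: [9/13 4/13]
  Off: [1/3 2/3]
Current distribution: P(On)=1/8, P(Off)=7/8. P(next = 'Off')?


P(next=Off) = Σᵢ P(now=i)×P(i→Off)
= 1/8×4/13 + 7/8×2/3
= 1/26 + 7/12 = 97/156

P = 97/156 ≈ 0.6218


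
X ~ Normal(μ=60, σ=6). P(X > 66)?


z = (66-60)/6 = 1.0
P(X > 66) = 1 - P(Z ≤ 1.0) = 1 - 0.8413 = 0.1587

P(X > 66) ≈ 0.1587


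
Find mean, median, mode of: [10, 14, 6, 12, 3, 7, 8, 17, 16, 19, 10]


Sorted: [3, 6, 7, 8, 10, 10, 12, 14, 16, 17, 19]
Mean = 122/11
Median = 10
Freq: {10: 2, 14: 1, 6: 1, 12: 1, 3: 1, 7: 1, 8: 1, 17: 1, 16: 1, 19: 1}
Mode: [10]

Mean=122/11, Median=10, Mode=10


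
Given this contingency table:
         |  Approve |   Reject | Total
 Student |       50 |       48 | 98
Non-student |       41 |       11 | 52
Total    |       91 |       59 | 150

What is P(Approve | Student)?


P(Approve | Student) = 50/(50+48) = 50/98 = 25/49

P(Approve|Student) = 25/49 ≈ 51.02%


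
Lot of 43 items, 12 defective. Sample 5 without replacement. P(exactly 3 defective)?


Hypergeometric: C(12,3)×C(31,2)/C(43,5)
= 220×465/962598 = 17050/160433

P(X=3) = 17050/160433 ≈ 10.63%


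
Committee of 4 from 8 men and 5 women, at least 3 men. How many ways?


Count by #men:
  3M,1W: C(8,3)×C(5,1)=280
  4M,0W: C(8,4)×C(5,0)=70
Total = 350

350


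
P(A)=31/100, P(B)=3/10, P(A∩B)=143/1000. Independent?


P(A)×P(B) = 93/1000
P(A∩B) = 143/1000
Not equal → NOT independent

No, not independent


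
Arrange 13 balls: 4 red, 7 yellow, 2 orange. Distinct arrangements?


13!/(4!×7!×2!) = 25740

25740


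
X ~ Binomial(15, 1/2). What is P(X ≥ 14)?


P(X ≥ 14) = Σ P(X=i) for i=14..15
P(X=14) = 15/32768
P(X=15) = 1/32768
Sum = 1/2048

P(X ≥ 14) = 1/2048 ≈ 0.05%


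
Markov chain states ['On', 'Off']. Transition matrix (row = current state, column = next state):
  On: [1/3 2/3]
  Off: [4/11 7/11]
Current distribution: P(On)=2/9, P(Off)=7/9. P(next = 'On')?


P(next=On) = Σᵢ P(now=i)×P(i→On)
= 2/9×1/3 + 7/9×4/11
= 2/27 + 28/99 = 106/297

P = 106/297 ≈ 0.3569


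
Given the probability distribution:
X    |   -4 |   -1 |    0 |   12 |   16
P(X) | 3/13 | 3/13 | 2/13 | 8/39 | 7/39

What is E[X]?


E[X] = Σ x·P(X=x)
= (-4)×(3/13) + (-1)×(3/13) + (0)×(2/13) + (12)×(8/39) + (16)×(7/39)
= 163/39

E[X] = 163/39


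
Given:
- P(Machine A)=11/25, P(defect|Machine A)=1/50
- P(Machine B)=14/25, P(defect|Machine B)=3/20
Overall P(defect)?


P(B) = Σ P(B|Aᵢ)×P(Aᵢ)
  1/50×11/25 = 11/1250
  3/20×14/25 = 21/250
Sum = 58/625

P(defect) = 58/625 ≈ 9.28%


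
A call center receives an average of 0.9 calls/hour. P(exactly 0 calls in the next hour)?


Poisson(λ=0.9): P(X=0) = e^(-λ)×λ^k/k!
= e^(-0.9) × 0.9^0 / 0!
≈ 0.4065696597 × 1 / 1 ≈ 0.406570

P(X=0) ≈ 0.406570 ≈ 40.66%


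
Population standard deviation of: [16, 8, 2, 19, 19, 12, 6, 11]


Mean = 93/8
  (16-93/8)²=1225/64
  (8-93/8)²=841/64
  (2-93/8)²=5929/64
  (19-93/8)²=3481/64
  (19-93/8)²=3481/64
  (12-93/8)²=9/64
  (6-93/8)²=2025/64
  (11-93/8)²=25/64
Σ(x-μ)² = 2127/8
σ² = (2127/8)/8 = 2127/64

σ = √(2127/64) ≈ 5.7649


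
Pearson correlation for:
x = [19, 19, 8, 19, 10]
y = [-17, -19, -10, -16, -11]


n=5, Σx=75, Σy=-73, Σxy=-1178, Σx²=1247, Σy²=1127
r = (5×(-1178) - 75×(-73))/√((5×1247 - 75²)(5×1127 - (-73)²))
= -415/√(610×306) = -415/√186660 ≈ -415/432.0417 ≈ -0.9606

r ≈ -0.9606


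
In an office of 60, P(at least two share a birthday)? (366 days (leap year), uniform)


P(all different) = Π(366-i)/366 for i=0..59
= 0.005966
P(match) = 1 - 0.005966 = 0.994034

P ≈ 0.9940 ≈ 99.40%


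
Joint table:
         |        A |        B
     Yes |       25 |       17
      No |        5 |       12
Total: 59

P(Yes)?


P(Yes) = (25+17)/59 = 42/59

P(Yes) = 42/59 ≈ 71.19%


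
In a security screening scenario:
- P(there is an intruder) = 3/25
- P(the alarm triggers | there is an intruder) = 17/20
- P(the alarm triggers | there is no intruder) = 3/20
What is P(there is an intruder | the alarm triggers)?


Using Bayes' theorem:
P(A|B) = P(B|A)·P(A) / P(B)

P(the alarm triggers) = 17/20 × 3/25 + 3/20 × 22/25
= 51/500 + 33/250 = 117/500

P(there is an intruder|the alarm triggers) = (51/500) / (117/500) = 17/39

P(there is an intruder|the alarm triggers) = 17/39 ≈ 43.59%


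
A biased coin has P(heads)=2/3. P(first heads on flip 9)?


Geometric: P(X=9) = (1-p)^(k-1)×p = (1/3)^8×2/3 = 2/19683

P(X=9) = 2/19683 ≈ 0.01%


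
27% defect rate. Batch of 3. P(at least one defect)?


P(all good) = (73/100)^3 = 389017/1000000
P(≥1 defect) = 610983/1000000

P = 610983/1000000 ≈ 61.10%


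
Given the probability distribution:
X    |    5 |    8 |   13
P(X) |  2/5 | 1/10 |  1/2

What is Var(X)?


E[X] = 93/10
E[X²] = 1009/10
Var(X) = E[X²] - (E[X])² = 1009/10 - 8649/100 = 1441/100

Var(X) = 1441/100 ≈ 14.4100
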